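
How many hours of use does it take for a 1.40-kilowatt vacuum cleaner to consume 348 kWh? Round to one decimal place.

Hours = 348 kWh ÷ 1.4 kW = 248.6 h

248.6 h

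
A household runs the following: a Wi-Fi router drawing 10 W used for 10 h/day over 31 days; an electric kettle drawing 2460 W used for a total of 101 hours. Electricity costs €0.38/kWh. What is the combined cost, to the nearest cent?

Wi-Fi router: Runtime = 10 h/day × 31 days = 310 h
Wi-Fi router: 0.01 kW × 310 h = 3.1 kWh
electric kettle: 2.46 kW × 101 h = 248.46 kWh
Total energy = 251.56 kWh
Cost = 251.56 × €0.38 = €95.59

€95.59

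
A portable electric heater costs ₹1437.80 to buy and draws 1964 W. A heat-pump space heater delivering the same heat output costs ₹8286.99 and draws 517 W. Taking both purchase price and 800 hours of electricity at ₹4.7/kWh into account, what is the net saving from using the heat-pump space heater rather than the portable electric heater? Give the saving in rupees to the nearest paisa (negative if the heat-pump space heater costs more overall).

-₹1408.47

portable electric heater: ₹1437.80 + (1964/1000) kW × 800 h × ₹4.7 = ₹1437.80 + ₹7384.64 = ₹8822.44
heat-pump space heater: ₹8286.99 + (517/1000) kW × 800 h × ₹4.7 = ₹8286.99 + ₹1943.92 = ₹10230.91
Saving = ₹8822.44 − ₹10230.91 = −₹1408.47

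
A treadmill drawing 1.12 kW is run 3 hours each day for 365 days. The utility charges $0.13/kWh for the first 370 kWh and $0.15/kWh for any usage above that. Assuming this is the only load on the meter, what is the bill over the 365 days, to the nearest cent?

Runtime = 3 h/day × 365 days = 1095 h
Energy = 1.12 kW × 1095 h = 1226.4 kWh
Tier 1 (0–370 kWh): 370 × $0.13 = $48.1
Above 370 kWh: 856.4 × $0.15 = $128.46
Bill = $176.56

$176.56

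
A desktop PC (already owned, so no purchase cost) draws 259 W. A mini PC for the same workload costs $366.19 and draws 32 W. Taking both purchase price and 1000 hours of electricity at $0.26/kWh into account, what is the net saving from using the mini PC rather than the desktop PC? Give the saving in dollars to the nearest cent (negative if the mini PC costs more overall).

-$307.17

desktop PC: $0.00 + (259/1000) kW × 1000 h × $0.26 = $0.00 + $67.34 = $67.34
mini PC: $366.19 + (32/1000) kW × 1000 h × $0.26 = $366.19 + $8.32 = $374.51
Saving = $67.34 − $374.51 = −$307.17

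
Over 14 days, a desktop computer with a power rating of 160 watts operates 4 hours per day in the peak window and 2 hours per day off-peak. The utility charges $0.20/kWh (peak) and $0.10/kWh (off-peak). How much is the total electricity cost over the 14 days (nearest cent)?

Peak energy = 0.16 kW × 4 h × 14 = 8.96 kWh
Off-peak energy = 0.16 kW × 2 h × 14 = 4.48 kWh
Cost = 8.96 × $0.20 + 4.48 × $0.10 = $1.792 + $0.448 = $2.24

$2.24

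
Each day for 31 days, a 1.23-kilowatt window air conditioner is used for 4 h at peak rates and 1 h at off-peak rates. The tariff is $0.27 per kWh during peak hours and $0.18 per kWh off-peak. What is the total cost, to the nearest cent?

$48.04

Peak energy = 1.23 kW × 4 h × 31 = 152.52 kWh
Off-peak energy = 1.23 kW × 1 h × 31 = 38.13 kWh
Cost = 152.52 × $0.27 + 38.13 × $0.18 = $41.1804 + $6.8634 = $48.04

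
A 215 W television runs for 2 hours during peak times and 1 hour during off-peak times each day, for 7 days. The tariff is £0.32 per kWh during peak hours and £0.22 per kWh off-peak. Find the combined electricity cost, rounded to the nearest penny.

Peak energy = 0.215 kW × 2 h × 7 = 3.01 kWh
Off-peak energy = 0.215 kW × 1 h × 7 = 1.505 kWh
Cost = 3.01 × £0.32 + 1.505 × £0.22 = £0.9632 + £0.3311 = £1.29

£1.29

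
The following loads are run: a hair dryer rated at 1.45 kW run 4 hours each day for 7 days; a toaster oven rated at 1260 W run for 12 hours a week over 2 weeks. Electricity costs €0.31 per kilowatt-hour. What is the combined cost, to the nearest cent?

€21.96

hair dryer: Runtime = 4 h/day × 7 days = 28 h
hair dryer: 1.45 kW × 28 h = 40.6 kWh
toaster oven: Runtime = 12 h/week × 2 weeks = 24 h
toaster oven: 1.26 kW × 24 h = 30.24 kWh
Total energy = 70.84 kWh
Cost = 70.84 × €0.31 = €21.96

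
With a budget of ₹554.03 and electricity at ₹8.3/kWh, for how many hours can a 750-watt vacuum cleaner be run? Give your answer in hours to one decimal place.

Energy available = ₹554.03 ÷ ₹8.3/kWh = 66.7506 kWh
Hours = 66.7506 kWh ÷ 0.75 kW = 89.0 h

89.0 h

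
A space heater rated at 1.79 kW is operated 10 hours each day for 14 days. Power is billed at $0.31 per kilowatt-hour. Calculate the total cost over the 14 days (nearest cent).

$77.69

Runtime = 10 h/day × 14 days = 140 h
Energy = 1.79 kW × 140 h = 250.6 kWh
Cost = 250.6 kWh × $0.31/kWh = $77.69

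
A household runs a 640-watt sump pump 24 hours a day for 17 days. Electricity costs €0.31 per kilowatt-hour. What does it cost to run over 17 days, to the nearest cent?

Runtime = 24 h × 17 = 408 h
Energy = 0.64 kW × 408 h = 261.12 kWh
Cost = 261.12 kWh × €0.31/kWh = €80.95

€80.95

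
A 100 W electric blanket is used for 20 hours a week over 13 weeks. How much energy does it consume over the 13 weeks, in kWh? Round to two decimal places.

26.00 kWh

Runtime = 20 h/week × 13 weeks = 260 h
Energy = 0.1 kW × 260 h = 26 kWh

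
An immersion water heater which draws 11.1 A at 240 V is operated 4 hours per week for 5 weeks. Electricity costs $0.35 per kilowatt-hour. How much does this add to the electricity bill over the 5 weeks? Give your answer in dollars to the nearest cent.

$18.65

Power = 11.1 A × 240 V = 2664 W = 2.664 kW
Runtime = 4 h/week × 5 weeks = 20 h
Energy = 2.664 kW × 20 h = 53.28 kWh
Cost = 53.28 kWh × $0.35/kWh = $18.65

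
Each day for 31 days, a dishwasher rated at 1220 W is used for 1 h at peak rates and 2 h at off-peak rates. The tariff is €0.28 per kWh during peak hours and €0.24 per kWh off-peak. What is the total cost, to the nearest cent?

€28.74

Peak energy = 1.22 kW × 1 h × 31 = 37.82 kWh
Off-peak energy = 1.22 kW × 2 h × 31 = 75.64 kWh
Cost = 37.82 × €0.28 + 75.64 × €0.24 = €10.5896 + €18.1536 = €28.74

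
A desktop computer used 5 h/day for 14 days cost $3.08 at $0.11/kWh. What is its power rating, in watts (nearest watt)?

Energy = $3.08 ÷ $0.11/kWh = 28 kWh
Runtime = 5 h/day × 14 days = 70 h
Power = 28 kWh ÷ 70 h = 0.4 kW = 400 W

400 W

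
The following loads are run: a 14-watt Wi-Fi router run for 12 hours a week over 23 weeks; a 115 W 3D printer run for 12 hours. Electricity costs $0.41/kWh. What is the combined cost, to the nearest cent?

Wi-Fi router: Runtime = 12 h/week × 23 weeks = 276 h
Wi-Fi router: 0.014 kW × 276 h = 3.864 kWh
3D printer: 0.115 kW × 12 h = 1.38 kWh
Total energy = 5.244 kWh
Cost = 5.244 × $0.41 = $2.15

$2.15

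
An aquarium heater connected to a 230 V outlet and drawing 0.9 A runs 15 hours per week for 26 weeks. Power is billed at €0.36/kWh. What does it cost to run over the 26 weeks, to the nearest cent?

Power = 0.9 A × 230 V = 207 W = 0.207 kW
Runtime = 15 h/week × 26 weeks = 390 h
Energy = 0.207 kW × 390 h = 80.73 kWh
Cost = 80.73 kWh × €0.36/kWh = €29.06

€29.06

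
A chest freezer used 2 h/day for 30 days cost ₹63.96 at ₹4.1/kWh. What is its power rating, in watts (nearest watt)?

260 W

Energy = ₹63.96 ÷ ₹4.1/kWh = 15.6 kWh
Runtime = 2 h/day × 30 days = 60 h
Power = 15.6 kWh ÷ 60 h = 0.26 kW = 260 W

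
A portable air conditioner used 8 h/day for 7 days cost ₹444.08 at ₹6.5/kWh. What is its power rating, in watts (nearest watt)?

1220 W

Energy = ₹444.08 ÷ ₹6.5/kWh = 68.32 kWh
Runtime = 8 h/day × 7 days = 56 h
Power = 68.32 kWh ÷ 56 h = 1.22 kW = 1220 W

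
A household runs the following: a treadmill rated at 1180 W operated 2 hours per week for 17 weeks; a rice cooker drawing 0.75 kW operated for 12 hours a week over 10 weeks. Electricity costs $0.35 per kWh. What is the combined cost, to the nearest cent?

$45.54

treadmill: Runtime = 2 h/week × 17 weeks = 34 h
treadmill: 1.18 kW × 34 h = 40.12 kWh
rice cooker: Runtime = 12 h/week × 10 weeks = 120 h
rice cooker: 0.75 kW × 120 h = 90 kWh
Total energy = 130.12 kWh
Cost = 130.12 × $0.35 = $45.54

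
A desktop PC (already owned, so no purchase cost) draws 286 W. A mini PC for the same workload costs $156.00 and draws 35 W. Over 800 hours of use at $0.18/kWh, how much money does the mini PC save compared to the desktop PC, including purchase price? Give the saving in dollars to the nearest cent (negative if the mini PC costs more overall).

desktop PC: $0.00 + (286/1000) kW × 800 h × $0.18 = $0.00 + $41.184 = $41.184
mini PC: $156.00 + (35/1000) kW × 800 h × $0.18 = $156.00 + $5.04 = $161.04
Saving = $41.184 − $161.04 = −$119.856 → -$119.86

-$119.86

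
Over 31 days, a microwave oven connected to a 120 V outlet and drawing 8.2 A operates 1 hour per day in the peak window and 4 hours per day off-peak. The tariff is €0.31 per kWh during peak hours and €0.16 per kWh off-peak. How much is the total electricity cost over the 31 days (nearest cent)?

€28.98

Power = 8.2 A × 120 V = 984 W = 0.984 kW
Peak energy = 0.984 kW × 1 h × 31 = 30.504 kWh
Off-peak energy = 0.984 kW × 4 h × 31 = 122.016 kWh
Cost = 30.504 × €0.31 + 122.016 × €0.16 = €9.45624 + €19.52256 = €28.98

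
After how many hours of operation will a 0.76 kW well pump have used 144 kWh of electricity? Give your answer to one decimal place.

Hours = 144 kWh ÷ 0.76 kW = 189.5 h

189.5 h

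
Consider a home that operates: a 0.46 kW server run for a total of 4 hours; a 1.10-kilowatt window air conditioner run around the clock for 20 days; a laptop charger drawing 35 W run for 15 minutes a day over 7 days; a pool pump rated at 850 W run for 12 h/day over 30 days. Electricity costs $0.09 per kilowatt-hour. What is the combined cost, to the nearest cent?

server: 0.46 kW × 4 h = 1.84 kWh
window air conditioner: Runtime = 24 h × 20 = 480 h
window air conditioner: 1.1 kW × 480 h = 528 kWh
laptop charger: Runtime = 15 min × 7 = 105 min = 1.75 h
laptop charger: 0.035 kW × 1.75 h = 0.06125 kWh
pool pump: Runtime = 12 h/day × 30 days = 360 h
pool pump: 0.85 kW × 360 h = 306 kWh
Total energy = 835.90125 kWh
Cost = 835.90125 × $0.09 = $75.23

$75.23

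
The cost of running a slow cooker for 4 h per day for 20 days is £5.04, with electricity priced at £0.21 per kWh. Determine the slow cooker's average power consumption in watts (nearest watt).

300 W

Energy = £5.04 ÷ £0.21/kWh = 24 kWh
Runtime = 4 h/day × 20 days = 80 h
Power = 24 kWh ÷ 80 h = 0.3 kW = 300 W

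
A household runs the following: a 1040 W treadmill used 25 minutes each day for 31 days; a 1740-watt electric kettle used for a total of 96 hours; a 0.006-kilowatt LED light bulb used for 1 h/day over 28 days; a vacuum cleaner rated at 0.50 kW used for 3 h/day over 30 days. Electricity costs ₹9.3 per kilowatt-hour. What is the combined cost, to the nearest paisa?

treadmill: Runtime = 25 min × 31 = 775 min = 12.916666… h
treadmill: 1.04 kW × 12.916666… h = 13.433333… kWh
electric kettle: 1.74 kW × 96 h = 167.04 kWh
LED light bulb: Runtime = 1 h/day × 28 days = 28 h
LED light bulb: 0.006 kW × 28 h = 0.168 kWh
vacuum cleaner: Runtime = 3 h/day × 30 days = 90 h
vacuum cleaner: 0.5 kW × 90 h = 45 kWh
Total energy = 225.641333… kWh
Cost = 225.641333… × ₹9.3 = ₹2098.46

₹2098.46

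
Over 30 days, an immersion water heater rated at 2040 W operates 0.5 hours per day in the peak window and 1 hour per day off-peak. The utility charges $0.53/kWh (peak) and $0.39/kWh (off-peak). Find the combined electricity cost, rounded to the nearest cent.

$40.09

Peak energy = 2.04 kW × 0.5 h × 30 = 30.6 kWh
Off-peak energy = 2.04 kW × 1 h × 30 = 61.2 kWh
Cost = 30.6 × $0.53 + 61.2 × $0.39 = $16.218 + $23.868 = $40.09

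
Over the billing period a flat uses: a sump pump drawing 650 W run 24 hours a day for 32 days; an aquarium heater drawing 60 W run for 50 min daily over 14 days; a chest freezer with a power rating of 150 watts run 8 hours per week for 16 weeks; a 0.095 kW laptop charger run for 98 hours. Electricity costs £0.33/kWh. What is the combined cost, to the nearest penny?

£174.38

sump pump: Runtime = 24 h × 32 = 768 h
sump pump: 0.65 kW × 768 h = 499.2 kWh
aquarium heater: Runtime = 50 min × 14 = 700 min = 11.666666… h
aquarium heater: 0.06 kW × 11.666666… h = 0.7 kWh
chest freezer: Runtime = 8 h/week × 16 weeks = 128 h
chest freezer: 0.15 kW × 128 h = 19.2 kWh
laptop charger: 0.095 kW × 98 h = 9.31 kWh
Total energy = 528.41 kWh
Cost = 528.41 × £0.33 = £174.38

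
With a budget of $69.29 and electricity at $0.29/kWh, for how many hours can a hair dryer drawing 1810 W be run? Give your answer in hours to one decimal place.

Energy available = $69.29 ÷ $0.29/kWh = 238.931 kWh
Hours = 238.931 kWh ÷ 1.81 kW = 132.0 h

132.0 h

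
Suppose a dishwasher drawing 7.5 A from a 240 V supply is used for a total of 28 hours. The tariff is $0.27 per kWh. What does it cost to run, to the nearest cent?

$13.61

Power = 7.5 A × 240 V = 1800 W = 1.8 kW
Energy = 1.8 kW × 28 h = 50.4 kWh
Cost = 50.4 kWh × $0.27/kWh = $13.61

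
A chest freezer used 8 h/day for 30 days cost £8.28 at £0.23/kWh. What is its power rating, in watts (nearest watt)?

150 W

Energy = £8.28 ÷ £0.23/kWh = 36 kWh
Runtime = 8 h/day × 30 days = 240 h
Power = 36 kWh ÷ 240 h = 0.15 kW = 150 W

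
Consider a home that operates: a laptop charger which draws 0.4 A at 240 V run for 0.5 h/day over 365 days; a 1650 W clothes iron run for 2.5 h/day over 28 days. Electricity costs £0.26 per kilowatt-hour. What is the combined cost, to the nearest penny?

£34.59

laptop charger: Power = 0.4 A × 240 V = 96 W = 0.096 kW
laptop charger: Runtime = 0.5 h/day × 365 days = 182.5 h
laptop charger: 0.096 kW × 182.5 h = 17.52 kWh
clothes iron: Runtime = 2.5 h/day × 28 days = 70 h
clothes iron: 1.65 kW × 70 h = 115.5 kWh
Total energy = 133.02 kWh
Cost = 133.02 × £0.26 = £34.59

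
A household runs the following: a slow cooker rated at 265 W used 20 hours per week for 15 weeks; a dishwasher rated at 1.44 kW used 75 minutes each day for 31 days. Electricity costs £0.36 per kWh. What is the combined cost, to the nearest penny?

slow cooker: Runtime = 20 h/week × 15 weeks = 300 h
slow cooker: 0.265 kW × 300 h = 79.5 kWh
dishwasher: Runtime = 75 min × 31 = 2325 min = 38.75 h
dishwasher: 1.44 kW × 38.75 h = 55.8 kWh
Total energy = 135.3 kWh
Cost = 135.3 × £0.36 = £48.71

£48.71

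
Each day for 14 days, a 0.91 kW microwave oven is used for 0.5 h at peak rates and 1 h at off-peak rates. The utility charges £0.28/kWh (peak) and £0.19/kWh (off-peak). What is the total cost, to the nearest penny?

Peak energy = 0.91 kW × 0.5 h × 14 = 6.37 kWh
Off-peak energy = 0.91 kW × 1 h × 14 = 12.74 kWh
Cost = 6.37 × £0.28 + 12.74 × £0.19 = £1.7836 + £2.4206 = £4.20

£4.20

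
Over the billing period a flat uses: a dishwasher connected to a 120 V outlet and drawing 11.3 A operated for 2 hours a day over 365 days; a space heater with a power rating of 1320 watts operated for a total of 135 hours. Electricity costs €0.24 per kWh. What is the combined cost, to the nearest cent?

€280.34

dishwasher: Power = 11.3 A × 120 V = 1356 W = 1.356 kW
dishwasher: Runtime = 2 h/day × 365 days = 730 h
dishwasher: 1.356 kW × 730 h = 989.88 kWh
space heater: 1.32 kW × 135 h = 178.2 kWh
Total energy = 1168.08 kWh
Cost = 1168.08 × €0.24 = €280.34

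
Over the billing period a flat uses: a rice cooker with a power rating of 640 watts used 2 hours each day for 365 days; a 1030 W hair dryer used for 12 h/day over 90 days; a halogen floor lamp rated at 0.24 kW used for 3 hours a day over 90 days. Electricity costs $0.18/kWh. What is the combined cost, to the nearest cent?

$295.99

rice cooker: Runtime = 2 h/day × 365 days = 730 h
rice cooker: 0.64 kW × 730 h = 467.2 kWh
hair dryer: Runtime = 12 h/day × 90 days = 1080 h
hair dryer: 1.03 kW × 1080 h = 1112.4 kWh
halogen floor lamp: Runtime = 3 h/day × 90 days = 270 h
halogen floor lamp: 0.24 kW × 270 h = 64.8 kWh
Total energy = 1644.4 kWh
Cost = 1644.4 × $0.18 = $295.99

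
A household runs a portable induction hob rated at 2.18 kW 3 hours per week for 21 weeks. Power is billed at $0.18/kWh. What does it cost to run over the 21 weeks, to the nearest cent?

$24.72

Runtime = 3 h/week × 21 weeks = 63 h
Energy = 2.18 kW × 63 h = 137.34 kWh
Cost = 137.34 kWh × $0.18/kWh = $24.72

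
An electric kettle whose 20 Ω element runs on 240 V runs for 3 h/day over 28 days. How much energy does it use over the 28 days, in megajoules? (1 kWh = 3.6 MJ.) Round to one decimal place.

Power = V²/R = 240²/20 = 2880 W = 2.88 kW
Runtime = 3 h/day × 28 days = 84 h
Energy = 2.88 kW × 84 h = 241.92 kWh
= 241.92 × 3.6 MJ = 870.9 MJ

870.9 MJ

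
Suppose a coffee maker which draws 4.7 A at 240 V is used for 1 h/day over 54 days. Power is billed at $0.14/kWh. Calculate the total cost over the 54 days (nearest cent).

$8.53

Power = 4.7 A × 240 V = 1128 W = 1.128 kW
Runtime = 1 h/day × 54 days = 54 h
Energy = 1.128 kW × 54 h = 60.912 kWh
Cost = 60.912 kWh × $0.14/kWh = $8.53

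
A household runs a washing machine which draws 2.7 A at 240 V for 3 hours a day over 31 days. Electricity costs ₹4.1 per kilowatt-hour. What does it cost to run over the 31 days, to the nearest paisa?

Power = 2.7 A × 240 V = 648 W = 0.648 kW
Runtime = 3 h/day × 31 days = 93 h
Energy = 0.648 kW × 93 h = 60.264 kWh
Cost = 60.264 kWh × ₹4.1/kWh = ₹247.08

₹247.08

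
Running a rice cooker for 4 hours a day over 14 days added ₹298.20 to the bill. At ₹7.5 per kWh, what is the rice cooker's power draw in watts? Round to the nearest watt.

710 W

Energy = ₹298.20 ÷ ₹7.5/kWh = 39.76 kWh
Runtime = 4 h/day × 14 days = 56 h
Power = 39.76 kWh ÷ 56 h = 0.71 kW = 710 W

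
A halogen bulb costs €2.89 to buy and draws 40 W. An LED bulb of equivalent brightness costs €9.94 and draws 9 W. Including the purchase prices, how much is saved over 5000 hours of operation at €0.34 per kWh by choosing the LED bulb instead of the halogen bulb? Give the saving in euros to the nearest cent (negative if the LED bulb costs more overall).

halogen bulb: €2.89 + (40/1000) kW × 5000 h × €0.34 = €2.89 + €68 = €70.89
LED bulb: €9.94 + (9/1000) kW × 5000 h × €0.34 = €9.94 + €15.3 = €25.24
Saving = €70.89 − €25.24 = €45.65

€45.65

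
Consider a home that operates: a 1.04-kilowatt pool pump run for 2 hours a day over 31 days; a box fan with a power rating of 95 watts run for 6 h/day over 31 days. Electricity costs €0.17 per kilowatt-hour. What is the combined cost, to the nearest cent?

€13.97

pool pump: Runtime = 2 h/day × 31 days = 62 h
pool pump: 1.04 kW × 62 h = 64.48 kWh
box fan: Runtime = 6 h/day × 31 days = 186 h
box fan: 0.095 kW × 186 h = 17.67 kWh
Total energy = 82.15 kWh
Cost = 82.15 × €0.17 = €13.97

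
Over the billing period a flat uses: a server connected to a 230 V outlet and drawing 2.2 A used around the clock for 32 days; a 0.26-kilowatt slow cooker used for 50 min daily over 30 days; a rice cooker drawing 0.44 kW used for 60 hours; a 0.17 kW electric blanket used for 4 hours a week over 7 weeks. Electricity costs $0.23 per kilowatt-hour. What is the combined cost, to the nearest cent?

server: Power = 2.2 A × 230 V = 506 W = 0.506 kW
server: Runtime = 24 h × 32 = 768 h
server: 0.506 kW × 768 h = 388.608 kWh
slow cooker: Runtime = 50 min × 30 = 1500 min = 25 h
slow cooker: 0.26 kW × 25 h = 6.5 kWh
rice cooker: 0.44 kW × 60 h = 26.4 kWh
electric blanket: Runtime = 4 h/week × 7 weeks = 28 h
electric blanket: 0.17 kW × 28 h = 4.76 kWh
Total energy = 426.268 kWh
Cost = 426.268 × $0.23 = $98.04

$98.04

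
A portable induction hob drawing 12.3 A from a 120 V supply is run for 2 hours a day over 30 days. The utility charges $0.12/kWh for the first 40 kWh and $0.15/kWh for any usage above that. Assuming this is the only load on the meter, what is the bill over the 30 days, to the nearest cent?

$12.08

Power = 12.3 A × 120 V = 1476 W = 1.476 kW
Runtime = 2 h/day × 30 days = 60 h
Energy = 1.476 kW × 60 h = 88.56 kWh
Tier 1 (0–40 kWh): 40 × $0.12 = $4.8
Above 40 kWh: 48.56 × $0.15 = $7.284
Bill = $12.08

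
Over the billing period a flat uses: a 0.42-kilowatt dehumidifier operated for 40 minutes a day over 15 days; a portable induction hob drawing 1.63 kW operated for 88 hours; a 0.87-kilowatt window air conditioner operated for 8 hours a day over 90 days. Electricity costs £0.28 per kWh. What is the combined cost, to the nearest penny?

dehumidifier: Runtime = 40 min × 15 = 600 min = 10 h
dehumidifier: 0.42 kW × 10 h = 4.2 kWh
portable induction hob: 1.63 kW × 88 h = 143.44 kWh
window air conditioner: Runtime = 8 h/day × 90 days = 720 h
window air conditioner: 0.87 kW × 720 h = 626.4 kWh
Total energy = 774.04 kWh
Cost = 774.04 × £0.28 = £216.73

£216.73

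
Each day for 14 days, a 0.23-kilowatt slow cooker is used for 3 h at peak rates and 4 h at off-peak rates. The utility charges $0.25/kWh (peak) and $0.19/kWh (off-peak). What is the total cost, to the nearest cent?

$4.86

Peak energy = 0.23 kW × 3 h × 14 = 9.66 kWh
Off-peak energy = 0.23 kW × 4 h × 14 = 12.88 kWh
Cost = 9.66 × $0.25 + 12.88 × $0.19 = $2.415 + $2.4472 = $4.86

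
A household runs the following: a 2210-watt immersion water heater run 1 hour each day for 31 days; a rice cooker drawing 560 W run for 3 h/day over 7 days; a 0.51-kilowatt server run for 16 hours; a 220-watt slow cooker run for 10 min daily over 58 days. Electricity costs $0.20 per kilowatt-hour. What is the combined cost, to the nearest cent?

$18.11

immersion water heater: Runtime = 1 h/day × 31 days = 31 h
immersion water heater: 2.21 kW × 31 h = 68.51 kWh
rice cooker: Runtime = 3 h/day × 7 days = 21 h
rice cooker: 0.56 kW × 21 h = 11.76 kWh
server: 0.51 kW × 16 h = 8.16 kWh
slow cooker: Runtime = 10 min × 58 = 580 min = 9.666666… h
slow cooker: 0.22 kW × 9.666666… h = 2.126666… kWh
Total energy = 90.556666… kWh
Cost = 90.556666… × $0.20 = $18.11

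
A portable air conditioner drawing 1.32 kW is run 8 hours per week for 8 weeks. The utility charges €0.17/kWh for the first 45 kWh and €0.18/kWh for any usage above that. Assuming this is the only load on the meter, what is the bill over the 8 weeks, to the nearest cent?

Runtime = 8 h/week × 8 weeks = 64 h
Energy = 1.32 kW × 64 h = 84.48 kWh
Tier 1 (0–45 kWh): 45 × €0.17 = €7.65
Above 45 kWh: 39.48 × €0.18 = €7.1064
Bill = €14.76

€14.76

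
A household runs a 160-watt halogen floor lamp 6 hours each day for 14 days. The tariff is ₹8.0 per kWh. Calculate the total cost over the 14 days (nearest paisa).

₹107.52

Runtime = 6 h/day × 14 days = 84 h
Energy = 0.16 kW × 84 h = 13.44 kWh
Cost = 13.44 kWh × ₹8.0/kWh = ₹107.52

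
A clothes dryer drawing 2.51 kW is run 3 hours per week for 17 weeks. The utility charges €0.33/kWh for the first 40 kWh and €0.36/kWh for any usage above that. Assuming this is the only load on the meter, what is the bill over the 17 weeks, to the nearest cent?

€44.88

Runtime = 3 h/week × 17 weeks = 51 h
Energy = 2.51 kW × 51 h = 128.01 kWh
Tier 1 (0–40 kWh): 40 × €0.33 = €13.2
Above 40 kWh: 88.01 × €0.36 = €31.6836
Bill = €44.88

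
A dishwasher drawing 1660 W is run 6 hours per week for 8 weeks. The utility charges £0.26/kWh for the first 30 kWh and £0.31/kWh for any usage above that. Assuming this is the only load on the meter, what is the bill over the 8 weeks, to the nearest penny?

Runtime = 6 h/week × 8 weeks = 48 h
Energy = 1.66 kW × 48 h = 79.68 kWh
Tier 1 (0–30 kWh): 30 × £0.26 = £7.8
Above 30 kWh: 49.68 × £0.31 = £15.4008
Bill = £23.20

£23.20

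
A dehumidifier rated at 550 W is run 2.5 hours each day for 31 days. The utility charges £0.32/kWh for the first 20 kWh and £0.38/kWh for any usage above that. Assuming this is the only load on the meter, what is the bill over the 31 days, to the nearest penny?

Runtime = 2.5 h/day × 31 days = 77.5 h
Energy = 0.55 kW × 77.5 h = 42.625 kWh
Tier 1 (0–20 kWh): 20 × £0.32 = £6.4
Above 20 kWh: 22.625 × £0.38 = £8.5975
Bill = £15.00

£15.00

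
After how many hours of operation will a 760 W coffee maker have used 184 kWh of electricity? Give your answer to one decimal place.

242.1 h

Hours = 184 kWh ÷ 0.76 kW = 242.1 h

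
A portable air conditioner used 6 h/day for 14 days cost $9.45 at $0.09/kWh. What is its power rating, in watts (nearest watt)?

1250 W

Energy = $9.45 ÷ $0.09/kWh = 105 kWh
Runtime = 6 h/day × 14 days = 84 h
Power = 105 kWh ÷ 84 h = 1.25 kW = 1250 W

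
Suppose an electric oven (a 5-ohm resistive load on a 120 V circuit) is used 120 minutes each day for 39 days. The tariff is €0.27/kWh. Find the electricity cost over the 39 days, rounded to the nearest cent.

Power = V²/R = 120²/5 = 2880 W = 2.88 kW
Runtime = 120 min × 39 = 4680 min = 78 h
Energy = 2.88 kW × 78 h = 224.64 kWh
Cost = 224.64 kWh × €0.27/kWh = €60.65

€60.65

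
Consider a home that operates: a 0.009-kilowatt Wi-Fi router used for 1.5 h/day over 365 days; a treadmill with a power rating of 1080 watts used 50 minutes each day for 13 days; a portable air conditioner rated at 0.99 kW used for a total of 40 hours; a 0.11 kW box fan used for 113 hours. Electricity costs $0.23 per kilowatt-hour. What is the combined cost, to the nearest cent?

Wi-Fi router: Runtime = 1.5 h/day × 365 days = 547.5 h
Wi-Fi router: 0.009 kW × 547.5 h = 4.9275 kWh
treadmill: Runtime = 50 min × 13 = 650 min = 10.833333… h
treadmill: 1.08 kW × 10.833333… h = 11.7 kWh
portable air conditioner: 0.99 kW × 40 h = 39.6 kWh
box fan: 0.11 kW × 113 h = 12.43 kWh
Total energy = 68.6575 kWh
Cost = 68.6575 × $0.23 = $15.79

$15.79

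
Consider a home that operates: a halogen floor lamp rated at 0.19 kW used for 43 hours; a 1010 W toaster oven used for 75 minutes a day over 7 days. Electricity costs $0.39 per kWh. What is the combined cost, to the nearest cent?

halogen floor lamp: 0.19 kW × 43 h = 8.17 kWh
toaster oven: Runtime = 75 min × 7 = 525 min = 8.75 h
toaster oven: 1.01 kW × 8.75 h = 8.8375 kWh
Total energy = 17.0075 kWh
Cost = 17.0075 × $0.39 = $6.63

$6.63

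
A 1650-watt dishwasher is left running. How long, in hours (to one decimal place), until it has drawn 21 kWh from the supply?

12.7 h

Hours = 21 kWh ÷ 1.65 kW = 12.7 h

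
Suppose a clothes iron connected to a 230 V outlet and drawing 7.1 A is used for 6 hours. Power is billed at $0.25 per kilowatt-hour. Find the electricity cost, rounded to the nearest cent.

Power = 7.1 A × 230 V = 1633 W = 1.633 kW
Energy = 1.633 kW × 6 h = 9.798 kWh
Cost = 9.798 kWh × $0.25/kWh = $2.45

$2.45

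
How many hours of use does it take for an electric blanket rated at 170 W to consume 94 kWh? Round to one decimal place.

552.9 h

Hours = 94 kWh ÷ 0.17 kW = 552.9 h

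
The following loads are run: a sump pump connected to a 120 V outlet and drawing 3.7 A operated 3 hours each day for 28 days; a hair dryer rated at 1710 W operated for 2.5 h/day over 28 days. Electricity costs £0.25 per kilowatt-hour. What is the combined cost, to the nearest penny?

sump pump: Power = 3.7 A × 120 V = 444 W = 0.444 kW
sump pump: Runtime = 3 h/day × 28 days = 84 h
sump pump: 0.444 kW × 84 h = 37.296 kWh
hair dryer: Runtime = 2.5 h/day × 28 days = 70 h
hair dryer: 1.71 kW × 70 h = 119.7 kWh
Total energy = 156.996 kWh
Cost = 156.996 × £0.25 = £39.25

£39.25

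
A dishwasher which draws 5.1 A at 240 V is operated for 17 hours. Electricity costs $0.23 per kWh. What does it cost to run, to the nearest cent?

$4.79

Power = 5.1 A × 240 V = 1224 W = 1.224 kW
Energy = 1.224 kW × 17 h = 20.808 kWh
Cost = 20.808 kWh × $0.23/kWh = $4.79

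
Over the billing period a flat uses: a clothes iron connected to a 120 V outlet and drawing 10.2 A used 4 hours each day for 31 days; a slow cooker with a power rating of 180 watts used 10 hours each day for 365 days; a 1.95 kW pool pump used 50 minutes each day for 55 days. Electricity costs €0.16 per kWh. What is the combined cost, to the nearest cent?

clothes iron: Power = 10.2 A × 120 V = 1224 W = 1.224 kW
clothes iron: Runtime = 4 h/day × 31 days = 124 h
clothes iron: 1.224 kW × 124 h = 151.776 kWh
slow cooker: Runtime = 10 h/day × 365 days = 3650 h
slow cooker: 0.18 kW × 3650 h = 657 kWh
pool pump: Runtime = 50 min × 55 = 2750 min = 45.833333… h
pool pump: 1.95 kW × 45.833333… h = 89.375 kWh
Total energy = 898.151 kWh
Cost = 898.151 × €0.16 = €143.70

€143.70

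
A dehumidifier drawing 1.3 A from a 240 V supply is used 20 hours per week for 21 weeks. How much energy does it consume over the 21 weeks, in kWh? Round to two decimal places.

Power = 1.3 A × 240 V = 312 W = 0.312 kW
Runtime = 20 h/week × 21 weeks = 420 h
Energy = 0.312 kW × 420 h = 131.04 kWh

131.04 kWh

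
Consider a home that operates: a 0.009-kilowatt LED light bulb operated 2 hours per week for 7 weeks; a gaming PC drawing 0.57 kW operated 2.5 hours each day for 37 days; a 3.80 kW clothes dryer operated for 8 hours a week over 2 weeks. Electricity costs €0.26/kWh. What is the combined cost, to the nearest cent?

€29.55

LED light bulb: Runtime = 2 h/week × 7 weeks = 14 h
LED light bulb: 0.009 kW × 14 h = 0.126 kWh
gaming PC: Runtime = 2.5 h/day × 37 days = 92.5 h
gaming PC: 0.57 kW × 92.5 h = 52.725 kWh
clothes dryer: Runtime = 8 h/week × 2 weeks = 16 h
clothes dryer: 3.8 kW × 16 h = 60.8 kWh
Total energy = 113.651 kWh
Cost = 113.651 × €0.26 = €29.55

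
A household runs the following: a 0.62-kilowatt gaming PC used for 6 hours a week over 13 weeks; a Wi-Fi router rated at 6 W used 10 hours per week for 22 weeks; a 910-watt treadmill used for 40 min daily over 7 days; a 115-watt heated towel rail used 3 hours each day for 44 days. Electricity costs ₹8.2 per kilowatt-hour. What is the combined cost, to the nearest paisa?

gaming PC: Runtime = 6 h/week × 13 weeks = 78 h
gaming PC: 0.62 kW × 78 h = 48.36 kWh
Wi-Fi router: Runtime = 10 h/week × 22 weeks = 220 h
Wi-Fi router: 0.006 kW × 220 h = 1.32 kWh
treadmill: Runtime = 40 min × 7 = 280 min = 4.666666… h
treadmill: 0.91 kW × 4.666666… h = 4.246666… kWh
heated towel rail: Runtime = 3 h/day × 44 days = 132 h
heated towel rail: 0.115 kW × 132 h = 15.18 kWh
Total energy = 69.106666… kWh
Cost = 69.106666… × ₹8.2 = ₹566.67

₹566.67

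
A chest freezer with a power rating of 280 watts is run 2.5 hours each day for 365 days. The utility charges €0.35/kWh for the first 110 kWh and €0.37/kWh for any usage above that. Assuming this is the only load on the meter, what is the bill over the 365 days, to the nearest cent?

Runtime = 2.5 h/day × 365 days = 912.5 h
Energy = 0.28 kW × 912.5 h = 255.5 kWh
Tier 1 (0–110 kWh): 110 × €0.35 = €38.5
Above 110 kWh: 145.5 × €0.37 = €53.835
Bill = €92.34

€92.34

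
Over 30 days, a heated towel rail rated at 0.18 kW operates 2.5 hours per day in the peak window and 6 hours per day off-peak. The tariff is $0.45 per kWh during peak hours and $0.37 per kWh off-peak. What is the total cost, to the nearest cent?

$18.06

Peak energy = 0.18 kW × 2.5 h × 30 = 13.5 kWh
Off-peak energy = 0.18 kW × 6 h × 30 = 32.4 kWh
Cost = 13.5 × $0.45 + 32.4 × $0.37 = $6.075 + $11.988 = $18.06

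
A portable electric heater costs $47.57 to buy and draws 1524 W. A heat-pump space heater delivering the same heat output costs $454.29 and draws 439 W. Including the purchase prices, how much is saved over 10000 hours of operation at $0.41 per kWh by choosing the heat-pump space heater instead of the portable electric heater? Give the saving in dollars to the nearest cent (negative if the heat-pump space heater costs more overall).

portable electric heater: $47.57 + (1524/1000) kW × 10000 h × $0.41 = $47.57 + $6248.4 = $6295.97
heat-pump space heater: $454.29 + (439/1000) kW × 10000 h × $0.41 = $454.29 + $1799.9 = $2254.19
Saving = $6295.97 − $2254.19 = $4041.78

$4041.78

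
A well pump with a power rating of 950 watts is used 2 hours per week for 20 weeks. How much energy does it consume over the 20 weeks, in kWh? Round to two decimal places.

Runtime = 2 h/week × 20 weeks = 40 h
Energy = 0.95 kW × 40 h = 38 kWh

38.00 kWh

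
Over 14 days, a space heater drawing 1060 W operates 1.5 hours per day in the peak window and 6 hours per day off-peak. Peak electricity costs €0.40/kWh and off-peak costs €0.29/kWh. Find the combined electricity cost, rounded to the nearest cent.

Peak energy = 1.06 kW × 1.5 h × 14 = 22.26 kWh
Off-peak energy = 1.06 kW × 6 h × 14 = 89.04 kWh
Cost = 22.26 × €0.40 + 89.04 × €0.29 = €8.904 + €25.8216 = €34.73

€34.73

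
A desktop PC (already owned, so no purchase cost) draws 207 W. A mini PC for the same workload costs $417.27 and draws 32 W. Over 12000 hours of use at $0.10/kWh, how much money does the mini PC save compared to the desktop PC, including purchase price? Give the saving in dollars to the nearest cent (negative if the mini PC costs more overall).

desktop PC: $0.00 + (207/1000) kW × 12000 h × $0.10 = $0.00 + $248.4 = $248.4
mini PC: $417.27 + (32/1000) kW × 12000 h × $0.10 = $417.27 + $38.4 = $455.67
Saving = $248.4 − $455.67 = −$207.27

-$207.27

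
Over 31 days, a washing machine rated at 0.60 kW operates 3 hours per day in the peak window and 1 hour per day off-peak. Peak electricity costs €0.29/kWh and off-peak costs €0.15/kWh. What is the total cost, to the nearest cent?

Peak energy = 0.6 kW × 3 h × 31 = 55.8 kWh
Off-peak energy = 0.6 kW × 1 h × 31 = 18.6 kWh
Cost = 55.8 × €0.29 + 18.6 × €0.15 = €16.182 + €2.79 = €18.97

€18.97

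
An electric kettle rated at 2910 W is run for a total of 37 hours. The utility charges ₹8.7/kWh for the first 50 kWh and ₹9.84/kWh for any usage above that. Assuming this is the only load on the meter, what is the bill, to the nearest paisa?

Energy = 2.91 kW × 37 h = 107.67 kWh
Tier 1 (0–50 kWh): 50 × ₹8.7 = ₹435
Above 50 kWh: 57.67 × ₹9.84 = ₹567.4728
Bill = ₹1002.47

₹1002.47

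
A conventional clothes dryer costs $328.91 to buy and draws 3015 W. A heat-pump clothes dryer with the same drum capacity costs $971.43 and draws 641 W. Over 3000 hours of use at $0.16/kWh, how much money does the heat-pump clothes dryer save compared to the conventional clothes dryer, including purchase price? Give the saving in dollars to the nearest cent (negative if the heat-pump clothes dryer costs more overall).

$497.00

conventional clothes dryer: $328.91 + (3015/1000) kW × 3000 h × $0.16 = $328.91 + $1447.2 = $1776.11
heat-pump clothes dryer: $971.43 + (641/1000) kW × 3000 h × $0.16 = $971.43 + $307.68 = $1279.11
Saving = $1776.11 − $1279.11 = $497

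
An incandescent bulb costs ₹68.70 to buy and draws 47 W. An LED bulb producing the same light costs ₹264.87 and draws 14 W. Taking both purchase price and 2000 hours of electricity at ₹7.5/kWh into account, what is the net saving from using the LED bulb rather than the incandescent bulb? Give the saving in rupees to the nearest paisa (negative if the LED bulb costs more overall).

incandescent bulb: ₹68.70 + (47/1000) kW × 2000 h × ₹7.5 = ₹68.70 + ₹705 = ₹773.7
LED bulb: ₹264.87 + (14/1000) kW × 2000 h × ₹7.5 = ₹264.87 + ₹210 = ₹474.87
Saving = ₹773.7 − ₹474.87 = ₹298.83

₹298.83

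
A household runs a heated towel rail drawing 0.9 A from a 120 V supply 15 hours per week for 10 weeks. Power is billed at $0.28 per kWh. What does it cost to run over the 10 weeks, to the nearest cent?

Power = 0.9 A × 120 V = 108 W = 0.108 kW
Runtime = 15 h/week × 10 weeks = 150 h
Energy = 0.108 kW × 150 h = 16.2 kWh
Cost = 16.2 kWh × $0.28/kWh = $4.54

$4.54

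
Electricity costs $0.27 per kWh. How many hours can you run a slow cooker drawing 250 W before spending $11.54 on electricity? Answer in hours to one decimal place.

171.0 h

Energy available = $11.54 ÷ $0.27/kWh = 42.7407 kWh
Hours = 42.7407 kWh ÷ 0.25 kW = 171.0 h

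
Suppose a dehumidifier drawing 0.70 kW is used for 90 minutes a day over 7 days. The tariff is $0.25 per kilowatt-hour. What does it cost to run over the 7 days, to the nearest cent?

Runtime = 90 min × 7 = 630 min = 10.5 h
Energy = 0.7 kW × 10.5 h = 7.35 kWh
Cost = 7.35 kWh × $0.25/kWh = $1.84

$1.84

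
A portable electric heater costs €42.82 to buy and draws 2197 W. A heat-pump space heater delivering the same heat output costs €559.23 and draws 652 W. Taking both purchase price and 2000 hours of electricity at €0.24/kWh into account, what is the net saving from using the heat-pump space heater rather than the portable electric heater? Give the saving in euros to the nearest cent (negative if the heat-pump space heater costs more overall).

€225.19

portable electric heater: €42.82 + (2197/1000) kW × 2000 h × €0.24 = €42.82 + €1054.56 = €1097.38
heat-pump space heater: €559.23 + (652/1000) kW × 2000 h × €0.24 = €559.23 + €312.96 = €872.19
Saving = €1097.38 − €872.19 = €225.19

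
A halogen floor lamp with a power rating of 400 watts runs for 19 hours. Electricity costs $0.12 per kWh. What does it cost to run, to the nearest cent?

Energy = 0.4 kW × 19 h = 7.6 kWh
Cost = 7.6 kWh × $0.12/kWh = $0.91

$0.91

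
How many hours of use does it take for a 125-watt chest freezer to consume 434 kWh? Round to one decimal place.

3472.0 h

Hours = 434 kWh ÷ 0.125 kW = 3472.0 h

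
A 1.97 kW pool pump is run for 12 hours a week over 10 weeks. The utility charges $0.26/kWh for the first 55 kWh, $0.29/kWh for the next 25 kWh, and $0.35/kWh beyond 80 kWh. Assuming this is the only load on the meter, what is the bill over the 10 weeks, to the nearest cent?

$76.29

Runtime = 12 h/week × 10 weeks = 120 h
Energy = 1.97 kW × 120 h = 236.4 kWh
Tier 1 (0–55 kWh): 55 × $0.26 = $14.3
Tier 2 (55–80 kWh): 25 × $0.29 = $7.25
Above 80 kWh: 156.4 × $0.35 = $54.74
Bill = $76.29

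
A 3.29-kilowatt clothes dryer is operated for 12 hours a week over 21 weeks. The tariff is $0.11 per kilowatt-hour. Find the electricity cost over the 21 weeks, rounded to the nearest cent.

$91.20

Runtime = 12 h/week × 21 weeks = 252 h
Energy = 3.29 kW × 252 h = 829.08 kWh
Cost = 829.08 kWh × $0.11/kWh = $91.20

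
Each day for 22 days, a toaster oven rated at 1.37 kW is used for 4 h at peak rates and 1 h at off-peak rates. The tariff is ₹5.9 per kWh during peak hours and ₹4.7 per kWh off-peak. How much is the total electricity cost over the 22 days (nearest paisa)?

₹852.96

Peak energy = 1.37 kW × 4 h × 22 = 120.56 kWh
Off-peak energy = 1.37 kW × 1 h × 22 = 30.14 kWh
Cost = 120.56 × ₹5.9 + 30.14 × ₹4.7 = ₹711.304 + ₹141.658 = ₹852.96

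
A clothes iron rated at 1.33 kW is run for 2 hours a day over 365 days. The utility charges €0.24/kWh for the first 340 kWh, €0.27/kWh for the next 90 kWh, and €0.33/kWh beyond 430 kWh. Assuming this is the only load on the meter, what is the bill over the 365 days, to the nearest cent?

Runtime = 2 h/day × 365 days = 730 h
Energy = 1.33 kW × 730 h = 970.9 kWh
Tier 1 (0–340 kWh): 340 × €0.24 = €81.6
Tier 2 (340–430 kWh): 90 × €0.27 = €24.3
Above 430 kWh: 540.9 × €0.33 = €178.497
Bill = €284.40

€284.40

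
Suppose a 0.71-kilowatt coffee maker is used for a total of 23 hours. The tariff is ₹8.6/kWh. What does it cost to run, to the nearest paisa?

Energy = 0.71 kW × 23 h = 16.33 kWh
Cost = 16.33 kWh × ₹8.6/kWh = ₹140.44

₹140.44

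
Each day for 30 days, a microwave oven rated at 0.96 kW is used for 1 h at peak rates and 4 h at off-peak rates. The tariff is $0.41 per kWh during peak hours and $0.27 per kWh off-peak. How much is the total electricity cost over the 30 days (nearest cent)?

Peak energy = 0.96 kW × 1 h × 30 = 28.8 kWh
Off-peak energy = 0.96 kW × 4 h × 30 = 115.2 kWh
Cost = 28.8 × $0.41 + 115.2 × $0.27 = $11.808 + $31.104 = $42.91

$42.91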